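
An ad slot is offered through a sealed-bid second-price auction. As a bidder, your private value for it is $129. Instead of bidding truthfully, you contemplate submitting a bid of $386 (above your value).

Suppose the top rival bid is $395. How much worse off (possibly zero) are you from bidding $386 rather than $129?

Bidding your value $129: you lose (since $129 < $395). Payoff $0.
Bidding $386: you lose. Payoff $0.
Difference = $0 − $0 = $0; both bids lead to the same outcome because the competing bid is above both your value and your alternative bid.

$0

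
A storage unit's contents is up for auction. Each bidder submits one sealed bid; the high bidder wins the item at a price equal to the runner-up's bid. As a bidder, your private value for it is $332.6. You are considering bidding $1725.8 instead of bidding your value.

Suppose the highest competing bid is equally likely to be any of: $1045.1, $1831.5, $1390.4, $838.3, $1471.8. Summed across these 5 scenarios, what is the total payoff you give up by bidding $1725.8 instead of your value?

$3415.2

The deviation costs you only when the competing bid falls strictly between $332.6 and $1725.8; elsewhere both bids give the same outcome.
$1045.1: truthful payoff $0, deviation payoff −$712.5 → loss $712.5.
$1831.5: outcomes coincide → loss $0.
$1390.4: truthful payoff $0, deviation payoff −$1057.8 → loss $1057.8.
$838.3: truthful payoff $0, deviation payoff −$505.7 → loss $505.7.
$1471.8: truthful payoff $0, deviation payoff −$1139.2 → loss $1139.2.
Total loss = $712.5 + $1057.8 + $505.7 + $1139.2 = $3415.2.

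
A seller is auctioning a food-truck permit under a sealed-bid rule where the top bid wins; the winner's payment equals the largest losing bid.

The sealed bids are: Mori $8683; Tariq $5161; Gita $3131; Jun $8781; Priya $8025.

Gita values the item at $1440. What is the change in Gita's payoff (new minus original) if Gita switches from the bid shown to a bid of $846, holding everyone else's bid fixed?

The highest bid among the other bidders is $8781; Gita's bid doesn't change that.
Original bid $3131: Gita is not highest (top rival bid is $8781); payoff $0.
Alternative bid $846: Gita is not highest (top rival bid is $8781); payoff $0.
Change in payoff = $0 − ($0) = $0.

$0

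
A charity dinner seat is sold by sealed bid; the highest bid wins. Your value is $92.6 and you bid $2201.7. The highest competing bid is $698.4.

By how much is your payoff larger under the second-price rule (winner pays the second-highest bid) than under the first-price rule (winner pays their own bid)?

$1503.3

You have the highest bid, so you win under either rule.
Second-price: pay $698.4 → payoff −$605.8.
First-price: pay your own bid $2201.7 → payoff −$2109.1.
Difference = −$605.8 − (−$2109.1) = $1503.3.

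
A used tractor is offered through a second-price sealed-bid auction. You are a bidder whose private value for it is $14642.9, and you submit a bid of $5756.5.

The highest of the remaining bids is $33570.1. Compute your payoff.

Your bid $5756.5 is below the highest competing bid $33570.1, so you lose.
A losing bidder pays nothing and receives nothing: payoff = $0.

$0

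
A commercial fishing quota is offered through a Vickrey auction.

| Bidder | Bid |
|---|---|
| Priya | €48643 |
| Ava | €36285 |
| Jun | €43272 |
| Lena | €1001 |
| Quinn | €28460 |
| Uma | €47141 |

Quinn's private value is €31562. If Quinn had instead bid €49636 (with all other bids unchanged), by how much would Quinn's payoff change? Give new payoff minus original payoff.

The highest bid among the other bidders is €48643; Quinn's bid doesn't change that.
Original bid €28460: Quinn is not highest (top rival bid is €48643); payoff €0.
Alternative bid €49636: Quinn is highest, pays the top rival bid €48643; payoff €31562 − €48643 = −€17081.
Change in payoff = −€17081 − (€0) = −€17081.

−€17081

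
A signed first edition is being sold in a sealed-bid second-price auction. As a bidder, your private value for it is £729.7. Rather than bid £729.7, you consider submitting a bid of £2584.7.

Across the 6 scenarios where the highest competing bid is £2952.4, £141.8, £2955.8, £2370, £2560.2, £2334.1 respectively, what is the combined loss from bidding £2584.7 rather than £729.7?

£5075.2

The deviation costs you only when the competing bid falls strictly between £729.7 and £2584.7; elsewhere both bids give the same outcome.
£2952.4: outcomes coincide → loss £0.
£141.8: outcomes coincide → loss £0.
£2955.8: outcomes coincide → loss £0.
£2370: truthful payoff £0, deviation payoff −£1640.3 → loss £1640.3.
£2560.2: truthful payoff £0, deviation payoff −£1830.5 → loss £1830.5.
£2334.1: truthful payoff £0, deviation payoff −£1604.4 → loss £1604.4.
Total loss = £1640.3 + £1830.5 + £1604.4 = £5075.2.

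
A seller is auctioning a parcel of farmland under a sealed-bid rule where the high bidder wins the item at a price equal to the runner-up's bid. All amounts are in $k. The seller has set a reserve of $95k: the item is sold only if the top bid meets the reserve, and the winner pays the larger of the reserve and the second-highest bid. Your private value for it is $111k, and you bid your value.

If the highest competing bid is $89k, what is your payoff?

$16k

Your bid $111k is the highest and exceeds the reserve.
Price = max(second-highest bid, reserve) = max($89k, $95k) = $95k.
Payoff = $111k − $95k = $16k.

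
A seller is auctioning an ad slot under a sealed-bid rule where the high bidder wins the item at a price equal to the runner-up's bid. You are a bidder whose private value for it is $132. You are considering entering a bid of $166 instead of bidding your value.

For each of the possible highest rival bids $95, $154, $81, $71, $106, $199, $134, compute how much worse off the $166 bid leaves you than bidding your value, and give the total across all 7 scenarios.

The deviation costs you only when the competing bid falls strictly between $132 and $166; elsewhere both bids give the same outcome.
$95: outcomes coincide → loss $0.
$154: truthful payoff $0, deviation payoff −$22 → loss $22.
$81: outcomes coincide → loss $0.
$71: outcomes coincide → loss $0.
$106: outcomes coincide → loss $0.
$199: outcomes coincide → loss $0.
$134: truthful payoff $0, deviation payoff −$2 → loss $2.
Total loss = $22 + $2 = $24.

$24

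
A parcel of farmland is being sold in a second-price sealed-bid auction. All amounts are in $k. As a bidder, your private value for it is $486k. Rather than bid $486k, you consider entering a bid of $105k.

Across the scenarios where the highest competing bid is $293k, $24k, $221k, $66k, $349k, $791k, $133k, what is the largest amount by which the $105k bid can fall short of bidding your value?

$353k

$293k: truthful gives $193k, deviation gives $0k → loss $193k.
$24k: same outcome either way → loss $0k.
$221k: truthful gives $265k, deviation gives $0k → loss $265k.
$66k: same outcome either way → loss $0k.
$349k: truthful gives $137k, deviation gives $0k → loss $137k.
$791k: same outcome either way → loss $0k.
$133k: truthful gives $353k, deviation gives $0k → loss $353k.
Maximum loss: $353k.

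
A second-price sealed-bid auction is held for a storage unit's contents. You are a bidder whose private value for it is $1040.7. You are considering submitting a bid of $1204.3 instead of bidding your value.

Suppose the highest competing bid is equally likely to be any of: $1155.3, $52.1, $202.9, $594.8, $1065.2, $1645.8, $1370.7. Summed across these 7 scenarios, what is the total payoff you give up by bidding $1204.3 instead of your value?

$139.1

The deviation costs you only when the competing bid falls strictly between $1040.7 and $1204.3; elsewhere both bids give the same outcome.
$1155.3: truthful payoff $0, deviation payoff −$114.6 → loss $114.6.
$52.1: outcomes coincide → loss $0.
$202.9: outcomes coincide → loss $0.
$594.8: outcomes coincide → loss $0.
$1065.2: truthful payoff $0, deviation payoff −$24.5 → loss $24.5.
$1645.8: outcomes coincide → loss $0.
$1370.7: outcomes coincide → loss $0.
Total loss = $114.6 + $24.5 = $139.1.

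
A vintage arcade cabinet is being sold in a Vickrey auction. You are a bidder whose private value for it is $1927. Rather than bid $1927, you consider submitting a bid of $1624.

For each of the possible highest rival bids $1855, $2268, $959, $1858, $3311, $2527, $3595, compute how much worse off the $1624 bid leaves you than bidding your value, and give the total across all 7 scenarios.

The deviation costs you only when the competing bid falls strictly between $1624 and $1927; elsewhere both bids give the same outcome.
$1855: truthful payoff $72, deviation payoff $0 → loss $72.
$2268: outcomes coincide → loss $0.
$959: outcomes coincide → loss $0.
$1858: truthful payoff $69, deviation payoff $0 → loss $69.
$3311: outcomes coincide → loss $0.
$2527: outcomes coincide → loss $0.
$3595: outcomes coincide → loss $0.
Total loss = $72 + $69 = $141.

$141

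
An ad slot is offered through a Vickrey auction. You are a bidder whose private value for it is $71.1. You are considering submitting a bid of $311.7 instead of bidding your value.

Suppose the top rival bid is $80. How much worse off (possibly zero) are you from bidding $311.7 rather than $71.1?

Bidding your value $71.1: you lose (since $71.1 < $80). Payoff $0.
Bidding $311.7: you win and pay $80. Payoff $71.1 − $80 = −$8.9.
The competing bid $80 lies between your value and your inflated bid, so overbidding wins an item priced above your value.
Loss from deviating = $0 − (−$8.9) = $8.9.

$8.9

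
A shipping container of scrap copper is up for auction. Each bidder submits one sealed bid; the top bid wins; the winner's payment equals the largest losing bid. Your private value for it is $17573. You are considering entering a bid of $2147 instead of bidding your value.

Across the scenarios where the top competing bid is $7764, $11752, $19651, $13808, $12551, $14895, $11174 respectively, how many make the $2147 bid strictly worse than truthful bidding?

The deviation hurts exactly when the highest competing bid lies strictly between $2147 and $17573 — underbidding then forfeits a profitable win.
$7764: inside the interval → strictly worse (loss $9809).
$11752: inside the interval → strictly worse (loss $5821).
$19651: above both → same outcome either way.
$13808: inside the interval → strictly worse (loss $3765).
$12551: inside the interval → strictly worse (loss $5022).
$14895: inside the interval → strictly worse (loss $2678).
$11174: inside the interval → strictly worse (loss $6399).
Count: 6.

6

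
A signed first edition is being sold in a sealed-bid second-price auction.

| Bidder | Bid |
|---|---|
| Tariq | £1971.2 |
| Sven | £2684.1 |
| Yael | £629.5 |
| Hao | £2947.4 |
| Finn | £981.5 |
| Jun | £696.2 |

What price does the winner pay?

Highest bid: Hao at £2947.4, so Hao wins.
Second-highest bid: Sven at £2684.1 — that is the price the winner pays.

£2684.1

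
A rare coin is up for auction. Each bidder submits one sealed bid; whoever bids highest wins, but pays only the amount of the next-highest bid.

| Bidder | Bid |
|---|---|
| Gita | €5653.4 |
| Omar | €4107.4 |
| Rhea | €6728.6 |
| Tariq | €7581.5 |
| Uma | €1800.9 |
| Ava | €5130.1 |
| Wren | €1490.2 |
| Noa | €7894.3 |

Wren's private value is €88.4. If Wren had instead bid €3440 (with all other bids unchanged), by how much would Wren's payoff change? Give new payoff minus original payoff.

€0

The highest bid among the other bidders is €7894.3; Wren's bid doesn't change that.
Original bid €1490.2: Wren is not highest (top rival bid is €7894.3); payoff €0.
Alternative bid €3440: Wren is not highest (top rival bid is €7894.3); payoff €0.
Change in payoff = €0 − (€0) = €0.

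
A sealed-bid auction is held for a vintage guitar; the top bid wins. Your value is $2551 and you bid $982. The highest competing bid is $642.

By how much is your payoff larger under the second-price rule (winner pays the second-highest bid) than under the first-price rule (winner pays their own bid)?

You have the highest bid, so you win under either rule.
Second-price: pay $642 → payoff $1909.
First-price: pay your own bid $982 → payoff $1569.
Difference = $1909 − ($1569) = $340.

$340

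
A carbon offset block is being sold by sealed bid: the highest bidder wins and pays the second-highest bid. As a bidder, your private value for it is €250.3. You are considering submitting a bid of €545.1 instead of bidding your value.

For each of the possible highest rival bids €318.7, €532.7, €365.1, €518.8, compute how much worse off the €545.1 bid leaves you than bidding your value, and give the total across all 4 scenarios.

€734.1

The deviation costs you only when the competing bid falls strictly between €250.3 and €545.1; elsewhere both bids give the same outcome.
€318.7: truthful payoff €0, deviation payoff −€68.4 → loss €68.4.
€532.7: truthful payoff €0, deviation payoff −€282.4 → loss €282.4.
€365.1: truthful payoff €0, deviation payoff −€114.8 → loss €114.8.
€518.8: truthful payoff €0, deviation payoff −€268.5 → loss €268.5.
Total loss = €68.4 + €282.4 + €114.8 + €268.5 = €734.1.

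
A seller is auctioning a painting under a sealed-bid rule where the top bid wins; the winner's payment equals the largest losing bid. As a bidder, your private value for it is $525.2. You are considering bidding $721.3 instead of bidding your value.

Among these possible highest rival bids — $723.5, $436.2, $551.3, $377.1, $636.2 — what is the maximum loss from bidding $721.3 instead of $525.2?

$723.5: same outcome either way → loss $0.
$436.2: same outcome either way → loss $0.
$551.3: truthful gives $0, deviation gives −$26.1 → loss $26.1.
$377.1: same outcome either way → loss $0.
$636.2: truthful gives $0, deviation gives −$111 → loss $111.
Maximum loss: $111.

$111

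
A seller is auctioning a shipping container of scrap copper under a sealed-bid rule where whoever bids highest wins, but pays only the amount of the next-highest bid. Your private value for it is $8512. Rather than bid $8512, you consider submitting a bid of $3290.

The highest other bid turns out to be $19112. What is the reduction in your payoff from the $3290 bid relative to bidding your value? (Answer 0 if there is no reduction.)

$0

Bidding your value $8512: you lose (since $8512 < $19112). Payoff $0.
Bidding $3290: you lose. Payoff $0.
Difference = $0 − $0 = $0; both bids lead to the same outcome because the competing bid is above both your value and your alternative bid.
Truthful bidding weakly dominates here: raising your bid can only win items priced above your value, and lowering it can only forfeit items priced below.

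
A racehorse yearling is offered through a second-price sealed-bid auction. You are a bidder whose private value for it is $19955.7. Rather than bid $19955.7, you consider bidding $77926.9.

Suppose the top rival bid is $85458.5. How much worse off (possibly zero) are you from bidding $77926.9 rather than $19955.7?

Bidding your value $19955.7: you lose (since $19955.7 < $85458.5). Payoff $0.
Bidding $77926.9: you lose. Payoff $0.
Difference = $0 − $0 = $0; both bids lead to the same outcome because the competing bid is above both your value and your alternative bid.

$0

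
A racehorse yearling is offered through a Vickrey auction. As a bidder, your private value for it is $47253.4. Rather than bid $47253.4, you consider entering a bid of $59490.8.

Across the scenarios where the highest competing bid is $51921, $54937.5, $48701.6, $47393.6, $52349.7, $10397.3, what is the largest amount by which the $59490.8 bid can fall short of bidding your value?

$51921: truthful gives $0, deviation gives −$4667.6 → loss $4667.6.
$54937.5: truthful gives $0, deviation gives −$7684.1 → loss $7684.1.
$48701.6: truthful gives $0, deviation gives −$1448.2 → loss $1448.2.
$47393.6: truthful gives $0, deviation gives −$140.2 → loss $140.2.
$52349.7: truthful gives $0, deviation gives −$5096.3 → loss $5096.3.
$10397.3: same outcome either way → loss $0.
Maximum loss: $7684.1.

$7684.1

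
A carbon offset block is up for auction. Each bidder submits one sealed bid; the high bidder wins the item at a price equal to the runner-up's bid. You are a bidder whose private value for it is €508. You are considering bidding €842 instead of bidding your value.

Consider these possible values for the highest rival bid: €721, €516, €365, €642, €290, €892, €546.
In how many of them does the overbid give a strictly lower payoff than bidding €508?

The deviation hurts exactly when the highest competing bid lies strictly between €508 and €842 — overbidding then wins at a price above your value.
€721: inside the interval → strictly worse (loss €213).
€516: inside the interval → strictly worse (loss €8).
€365: below both → same outcome either way.
€642: inside the interval → strictly worse (loss €134).
€290: below both → same outcome either way.
€892: above both → same outcome either way.
€546: inside the interval → strictly worse (loss €38).
Count: 4.

4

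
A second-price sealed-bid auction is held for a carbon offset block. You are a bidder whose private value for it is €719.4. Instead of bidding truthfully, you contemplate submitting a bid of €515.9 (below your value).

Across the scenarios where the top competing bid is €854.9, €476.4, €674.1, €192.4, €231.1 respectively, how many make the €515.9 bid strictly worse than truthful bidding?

1

The deviation hurts exactly when the highest competing bid lies strictly between €515.9 and €719.4 — underbidding then forfeits a profitable win.
€854.9: above both → same outcome either way.
€476.4: below both → same outcome either way.
€674.1: inside the interval → strictly worse (loss €45.3).
€192.4: below both → same outcome either way.
€231.1: below both → same outcome either way.
Count: 1.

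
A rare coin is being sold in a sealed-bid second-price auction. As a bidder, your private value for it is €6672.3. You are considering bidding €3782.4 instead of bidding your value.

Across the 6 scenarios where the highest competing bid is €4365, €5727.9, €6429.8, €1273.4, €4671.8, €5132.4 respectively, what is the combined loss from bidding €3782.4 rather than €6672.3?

The deviation costs you only when the competing bid falls strictly between €3782.4 and €6672.3; elsewhere both bids give the same outcome.
€4365: truthful payoff €2307.3, deviation payoff €0 → loss €2307.3.
€5727.9: truthful payoff €944.4, deviation payoff €0 → loss €944.4.
€6429.8: truthful payoff €242.5, deviation payoff €0 → loss €242.5.
€1273.4: outcomes coincide → loss €0.
€4671.8: truthful payoff €2000.5, deviation payoff €0 → loss €2000.5.
€5132.4: truthful payoff €1539.9, deviation payoff €0 → loss €1539.9.
Total loss = €2307.3 + €944.4 + €242.5 + €2000.5 + €1539.9 = €7034.6.

€7034.6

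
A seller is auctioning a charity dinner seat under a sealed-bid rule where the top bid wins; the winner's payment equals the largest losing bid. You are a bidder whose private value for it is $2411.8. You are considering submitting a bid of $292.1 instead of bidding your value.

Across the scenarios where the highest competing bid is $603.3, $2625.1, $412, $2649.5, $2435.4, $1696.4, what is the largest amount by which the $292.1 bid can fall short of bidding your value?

$1999.8

$603.3: truthful gives $1808.5, deviation gives $0 → loss $1808.5.
$2625.1: same outcome either way → loss $0.
$412: truthful gives $1999.8, deviation gives $0 → loss $1999.8.
$2649.5: same outcome either way → loss $0.
$2435.4: same outcome either way → loss $0.
$1696.4: truthful gives $715.4, deviation gives $0 → loss $715.4.
Maximum loss: $1999.8.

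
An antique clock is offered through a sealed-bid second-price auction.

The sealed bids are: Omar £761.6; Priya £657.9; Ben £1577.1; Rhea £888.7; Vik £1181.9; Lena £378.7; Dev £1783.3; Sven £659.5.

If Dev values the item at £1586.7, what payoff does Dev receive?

Highest bid: Dev at £1783.3, so Dev wins.
Second-highest bid: Ben at £1577.1 — that is the price the winner pays.
Dev's payoff = value − price = £1586.7 − £1577.1 = £9.6.

£9.6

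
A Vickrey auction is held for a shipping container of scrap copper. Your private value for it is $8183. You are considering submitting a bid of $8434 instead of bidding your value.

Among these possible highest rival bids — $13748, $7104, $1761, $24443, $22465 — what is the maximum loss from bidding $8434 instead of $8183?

$0

$13748: same outcome either way → loss $0.
$7104: same outcome either way → loss $0.
$1761: same outcome either way → loss $0.
$24443: same outcome either way → loss $0.
$22465: same outcome either way → loss $0.
Maximum loss: $0.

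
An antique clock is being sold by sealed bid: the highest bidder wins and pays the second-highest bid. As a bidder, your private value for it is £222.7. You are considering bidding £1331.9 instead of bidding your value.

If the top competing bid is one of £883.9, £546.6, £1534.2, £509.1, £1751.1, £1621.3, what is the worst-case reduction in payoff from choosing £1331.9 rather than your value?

£883.9: truthful gives £0, deviation gives −£661.2 → loss £661.2.
£546.6: truthful gives £0, deviation gives −£323.9 → loss £323.9.
£1534.2: same outcome either way → loss £0.
£509.1: truthful gives £0, deviation gives −£286.4 → loss £286.4.
£1751.1: same outcome either way → loss £0.
£1621.3: same outcome either way → loss £0.
Maximum loss: £661.2.

£661.2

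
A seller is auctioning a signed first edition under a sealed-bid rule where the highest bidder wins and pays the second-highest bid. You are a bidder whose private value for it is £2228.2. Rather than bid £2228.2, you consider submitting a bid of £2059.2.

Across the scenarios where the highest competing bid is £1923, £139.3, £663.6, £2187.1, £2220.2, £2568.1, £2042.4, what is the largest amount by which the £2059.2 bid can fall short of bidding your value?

£1923: same outcome either way → loss £0.
£139.3: same outcome either way → loss £0.
£663.6: same outcome either way → loss £0.
£2187.1: truthful gives £41.1, deviation gives £0 → loss £41.1.
£2220.2: truthful gives £8, deviation gives £0 → loss £8.
£2568.1: same outcome either way → loss £0.
£2042.4: same outcome either way → loss £0.
Maximum loss: £41.1.

£41.1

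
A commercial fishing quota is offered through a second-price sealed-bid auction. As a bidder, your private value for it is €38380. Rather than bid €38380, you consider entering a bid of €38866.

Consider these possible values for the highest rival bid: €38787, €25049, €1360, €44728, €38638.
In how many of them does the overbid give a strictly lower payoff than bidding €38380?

2

The deviation hurts exactly when the highest competing bid lies strictly between €38380 and €38866 — overbidding then wins at a price above your value.
€38787: inside the interval → strictly worse (loss €407).
€25049: below both → same outcome either way.
€1360: below both → same outcome either way.
€44728: above both → same outcome either way.
€38638: inside the interval → strictly worse (loss €258).
Count: 2.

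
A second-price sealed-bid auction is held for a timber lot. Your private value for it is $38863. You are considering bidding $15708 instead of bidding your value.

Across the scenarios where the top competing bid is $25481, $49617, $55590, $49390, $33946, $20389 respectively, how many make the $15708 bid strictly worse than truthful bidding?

The deviation hurts exactly when the highest competing bid lies strictly between $15708 and $38863 — underbidding then forfeits a profitable win.
$25481: inside the interval → strictly worse (loss $13382).
$49617: above both → same outcome either way.
$55590: above both → same outcome either way.
$49390: above both → same outcome either way.
$33946: inside the interval → strictly worse (loss $4917).
$20389: inside the interval → strictly worse (loss $18474).
Count: 3.

3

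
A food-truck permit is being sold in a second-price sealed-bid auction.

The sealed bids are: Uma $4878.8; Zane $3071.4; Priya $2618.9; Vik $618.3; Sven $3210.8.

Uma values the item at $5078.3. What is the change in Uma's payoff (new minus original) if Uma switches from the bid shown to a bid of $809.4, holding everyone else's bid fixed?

The highest bid among the other bidders is $3210.8; Uma's bid doesn't change that.
Original bid $4878.8: Uma is highest, pays the top rival bid $3210.8; payoff $5078.3 − $3210.8 = $1867.5.
Alternative bid $809.4: Uma is not highest (top rival bid is $3210.8); payoff $0.
Change in payoff = $0 − ($1867.5) = −$1867.5.

−$1867.5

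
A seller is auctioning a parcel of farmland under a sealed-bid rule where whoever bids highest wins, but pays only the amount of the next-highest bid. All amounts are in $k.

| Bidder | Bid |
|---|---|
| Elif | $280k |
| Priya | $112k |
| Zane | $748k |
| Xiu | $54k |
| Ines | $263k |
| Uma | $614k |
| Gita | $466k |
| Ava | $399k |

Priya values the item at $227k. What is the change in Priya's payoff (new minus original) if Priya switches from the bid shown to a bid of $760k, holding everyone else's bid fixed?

The highest bid among the other bidders is $748k; Priya's bid doesn't change that.
Original bid $112k: Priya is not highest (top rival bid is $748k); payoff $0k.
Alternative bid $760k: Priya is highest, pays the top rival bid $748k; payoff $227k − $748k = −$521k.
Change in payoff = −$521k − ($0k) = −$521k.

−$521k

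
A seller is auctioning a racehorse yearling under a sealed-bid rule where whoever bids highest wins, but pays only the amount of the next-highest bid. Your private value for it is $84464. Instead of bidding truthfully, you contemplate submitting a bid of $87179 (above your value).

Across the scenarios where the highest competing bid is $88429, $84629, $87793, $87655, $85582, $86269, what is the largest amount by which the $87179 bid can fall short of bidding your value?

$1805

$88429: same outcome either way → loss $0.
$84629: truthful gives $0, deviation gives −$165 → loss $165.
$87793: same outcome either way → loss $0.
$87655: same outcome either way → loss $0.
$85582: truthful gives $0, deviation gives −$1118 → loss $1118.
$86269: truthful gives $0, deviation gives −$1805 → loss $1805.
Maximum loss: $1805.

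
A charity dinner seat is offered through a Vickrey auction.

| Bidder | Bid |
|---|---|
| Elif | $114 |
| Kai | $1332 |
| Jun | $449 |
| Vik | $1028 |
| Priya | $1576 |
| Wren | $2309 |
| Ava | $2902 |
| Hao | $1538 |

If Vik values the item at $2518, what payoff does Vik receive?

$0

Highest bid: Ava at $2902, so Ava wins.
Second-highest bid: Wren at $2309 — that is the price the winner pays.
Vik did not win, so Vik pays nothing and receives nothing: payoff $0.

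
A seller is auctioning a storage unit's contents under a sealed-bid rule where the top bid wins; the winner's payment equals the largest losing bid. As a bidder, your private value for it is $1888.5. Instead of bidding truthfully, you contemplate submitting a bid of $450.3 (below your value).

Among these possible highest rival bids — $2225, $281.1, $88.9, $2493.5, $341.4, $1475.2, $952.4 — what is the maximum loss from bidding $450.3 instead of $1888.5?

$936.1

$2225: same outcome either way → loss $0.
$281.1: same outcome either way → loss $0.
$88.9: same outcome either way → loss $0.
$2493.5: same outcome either way → loss $0.
$341.4: same outcome either way → loss $0.
$1475.2: truthful gives $413.3, deviation gives $0 → loss $413.3.
$952.4: truthful gives $936.1, deviation gives $0 → loss $936.1.
Maximum loss: $936.1.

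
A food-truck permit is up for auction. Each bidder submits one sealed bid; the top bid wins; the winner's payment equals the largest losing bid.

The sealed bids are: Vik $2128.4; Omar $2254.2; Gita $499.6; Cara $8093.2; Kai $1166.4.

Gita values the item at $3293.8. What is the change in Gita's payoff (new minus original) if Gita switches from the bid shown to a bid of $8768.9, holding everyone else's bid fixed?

The highest bid among the other bidders is $8093.2; Gita's bid doesn't change that.
Original bid $499.6: Gita is not highest (top rival bid is $8093.2); payoff $0.
Alternative bid $8768.9: Gita is highest, pays the top rival bid $8093.2; payoff $3293.8 − $8093.2 = −$4799.4.
Change in payoff = −$4799.4 − ($0) = −$4799.4.

−$4799.4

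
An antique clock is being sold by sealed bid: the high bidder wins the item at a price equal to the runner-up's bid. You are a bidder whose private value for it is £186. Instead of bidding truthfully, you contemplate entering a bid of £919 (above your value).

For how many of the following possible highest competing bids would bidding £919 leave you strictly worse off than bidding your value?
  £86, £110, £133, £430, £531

2

The deviation hurts exactly when the highest competing bid lies strictly between £186 and £919 — overbidding then wins at a price above your value.
£86: below both → same outcome either way.
£110: below both → same outcome either way.
£133: below both → same outcome either way.
£430: inside the interval → strictly worse (loss £244).
£531: inside the interval → strictly worse (loss £345).
Count: 2.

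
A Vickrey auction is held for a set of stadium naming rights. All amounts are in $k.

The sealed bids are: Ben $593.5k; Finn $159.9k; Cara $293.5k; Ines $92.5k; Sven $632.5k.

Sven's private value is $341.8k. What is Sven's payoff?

−$251.7k

Highest bid: Sven at $632.5k, so Sven wins.
Second-highest bid: Ben at $593.5k — that is the price the winner pays.
Sven's payoff = value − price = $341.8k − $593.5k = −$251.7k.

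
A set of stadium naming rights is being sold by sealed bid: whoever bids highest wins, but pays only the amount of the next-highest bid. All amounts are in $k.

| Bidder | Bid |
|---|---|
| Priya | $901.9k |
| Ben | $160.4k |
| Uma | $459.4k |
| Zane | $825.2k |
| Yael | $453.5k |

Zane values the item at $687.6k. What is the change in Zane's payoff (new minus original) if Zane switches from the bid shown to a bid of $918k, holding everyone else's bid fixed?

−$214.3k

The highest bid among the other bidders is $901.9k; Zane's bid doesn't change that.
Original bid $825.2k: Zane is not highest (top rival bid is $901.9k); payoff $0k.
Alternative bid $918k: Zane is highest, pays the top rival bid $901.9k; payoff $687.6k − $901.9k = −$214.3k.
Change in payoff = −$214.3k − ($0k) = −$214.3k.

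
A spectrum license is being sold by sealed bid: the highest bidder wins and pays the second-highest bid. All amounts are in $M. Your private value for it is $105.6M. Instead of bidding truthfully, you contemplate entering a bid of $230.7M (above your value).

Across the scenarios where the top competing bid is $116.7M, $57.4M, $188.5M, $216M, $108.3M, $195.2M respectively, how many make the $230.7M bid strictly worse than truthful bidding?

The deviation hurts exactly when the highest competing bid lies strictly between $105.6M and $230.7M — overbidding then wins at a price above your value.
$116.7M: inside the interval → strictly worse (loss $11.1M).
$57.4M: below both → same outcome either way.
$188.5M: inside the interval → strictly worse (loss $82.9M).
$216M: inside the interval → strictly worse (loss $110.4M).
$108.3M: inside the interval → strictly worse (loss $2.7M).
$195.2M: inside the interval → strictly worse (loss $89.6M).
Count: 5.

5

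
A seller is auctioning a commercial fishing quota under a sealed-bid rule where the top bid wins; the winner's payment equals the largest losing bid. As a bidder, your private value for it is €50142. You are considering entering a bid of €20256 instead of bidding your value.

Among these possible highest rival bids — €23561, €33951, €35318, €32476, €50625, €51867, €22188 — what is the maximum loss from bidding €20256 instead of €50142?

€27954

€23561: truthful gives €26581, deviation gives €0 → loss €26581.
€33951: truthful gives €16191, deviation gives €0 → loss €16191.
€35318: truthful gives €14824, deviation gives €0 → loss €14824.
€32476: truthful gives €17666, deviation gives €0 → loss €17666.
€50625: same outcome either way → loss €0.
€51867: same outcome either way → loss €0.
€22188: truthful gives €27954, deviation gives €0 → loss €27954.
Maximum loss: €27954.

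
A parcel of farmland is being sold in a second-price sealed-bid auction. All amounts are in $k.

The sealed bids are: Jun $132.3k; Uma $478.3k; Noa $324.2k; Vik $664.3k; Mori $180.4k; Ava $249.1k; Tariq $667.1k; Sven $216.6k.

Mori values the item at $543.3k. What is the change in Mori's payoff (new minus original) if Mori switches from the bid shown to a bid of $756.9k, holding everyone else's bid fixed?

−$123.8k

The highest bid among the other bidders is $667.1k; Mori's bid doesn't change that.
Original bid $180.4k: Mori is not highest (top rival bid is $667.1k); payoff $0k.
Alternative bid $756.9k: Mori is highest, pays the top rival bid $667.1k; payoff $543.3k − $667.1k = −$123.8k.
Change in payoff = −$123.8k − ($0k) = −$123.8k.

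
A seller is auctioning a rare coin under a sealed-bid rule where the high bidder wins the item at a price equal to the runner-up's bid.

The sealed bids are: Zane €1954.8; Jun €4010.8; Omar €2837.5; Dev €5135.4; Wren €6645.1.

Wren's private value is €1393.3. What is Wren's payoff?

−€3742.1

Highest bid: Wren at €6645.1, so Wren wins.
Second-highest bid: Dev at €5135.4 — that is the price the winner pays.
Wren's payoff = value − price = €1393.3 − €5135.4 = −€3742.1.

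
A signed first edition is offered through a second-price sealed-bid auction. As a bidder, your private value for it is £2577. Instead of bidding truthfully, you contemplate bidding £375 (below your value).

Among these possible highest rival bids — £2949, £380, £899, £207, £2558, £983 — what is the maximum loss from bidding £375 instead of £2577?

£2197

£2949: same outcome either way → loss £0.
£380: truthful gives £2197, deviation gives £0 → loss £2197.
£899: truthful gives £1678, deviation gives £0 → loss £1678.
£207: same outcome either way → loss £0.
£2558: truthful gives £19, deviation gives £0 → loss £19.
£983: truthful gives £1594, deviation gives £0 → loss £1594.
Maximum loss: £2197.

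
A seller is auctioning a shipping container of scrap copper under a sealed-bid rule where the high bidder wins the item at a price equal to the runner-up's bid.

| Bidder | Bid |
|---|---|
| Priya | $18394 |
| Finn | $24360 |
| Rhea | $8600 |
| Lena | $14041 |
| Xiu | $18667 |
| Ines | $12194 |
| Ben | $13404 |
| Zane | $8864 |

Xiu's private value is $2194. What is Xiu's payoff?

Highest bid: Finn at $24360, so Finn wins.
Second-highest bid: Xiu at $18667 — that is the price the winner pays.
Xiu did not win, so Xiu pays nothing and receives nothing: payoff $0.

$0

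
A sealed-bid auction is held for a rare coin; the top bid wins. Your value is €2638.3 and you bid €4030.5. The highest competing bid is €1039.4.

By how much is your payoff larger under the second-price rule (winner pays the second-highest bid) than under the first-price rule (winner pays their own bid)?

€2991.1

You have the highest bid, so you win under either rule.
Second-price: pay €1039.4 → payoff €1598.9.
First-price: pay your own bid €4030.5 → payoff −€1392.2.
Difference = €1598.9 − (−€1392.2) = €2991.1.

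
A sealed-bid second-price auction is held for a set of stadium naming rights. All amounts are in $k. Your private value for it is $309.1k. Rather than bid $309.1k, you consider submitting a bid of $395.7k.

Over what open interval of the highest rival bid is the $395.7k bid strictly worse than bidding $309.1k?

($309.1k, $395.7k)

If the competing bid is below $309.1k, both bids win at the same price — no difference.
If it is above $395.7k, both bids lose — no difference.
If it lies strictly between $309.1k and $395.7k, bidding your value loses (payoff 0) while bidding $395.7k wins at a price above your value (payoff negative).
So the deviation strictly hurts on the open interval ($309.1k, $395.7k).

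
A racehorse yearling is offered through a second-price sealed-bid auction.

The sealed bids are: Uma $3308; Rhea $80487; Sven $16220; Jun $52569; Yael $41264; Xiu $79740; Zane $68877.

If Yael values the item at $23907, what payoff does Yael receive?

$0

Highest bid: Rhea at $80487, so Rhea wins.
Second-highest bid: Xiu at $79740 — that is the price the winner pays.
Yael did not win, so Yael pays nothing and receives nothing: payoff $0.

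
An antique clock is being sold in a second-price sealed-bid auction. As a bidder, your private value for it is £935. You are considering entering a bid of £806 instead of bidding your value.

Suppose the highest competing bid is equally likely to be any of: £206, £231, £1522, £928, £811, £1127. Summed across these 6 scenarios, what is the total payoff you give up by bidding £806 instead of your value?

£131

The deviation costs you only when the competing bid falls strictly between £806 and £935; elsewhere both bids give the same outcome.
£206: outcomes coincide → loss £0.
£231: outcomes coincide → loss £0.
£1522: outcomes coincide → loss £0.
£928: truthful payoff £7, deviation payoff £0 → loss £7.
£811: truthful payoff £124, deviation payoff £0 → loss £124.
£1127: outcomes coincide → loss £0.
Total loss = £7 + £124 = £131.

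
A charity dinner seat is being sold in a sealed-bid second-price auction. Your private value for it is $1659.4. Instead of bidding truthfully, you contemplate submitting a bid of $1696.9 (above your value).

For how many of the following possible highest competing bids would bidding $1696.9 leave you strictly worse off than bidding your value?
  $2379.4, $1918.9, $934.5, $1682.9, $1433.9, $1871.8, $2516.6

The deviation hurts exactly when the highest competing bid lies strictly between $1659.4 and $1696.9 — overbidding then wins at a price above your value.
$2379.4: above both → same outcome either way.
$1918.9: above both → same outcome either way.
$934.5: below both → same outcome either way.
$1682.9: inside the interval → strictly worse (loss $23.5).
$1433.9: below both → same outcome either way.
$1871.8: above both → same outcome either way.
$2516.6: above both → same outcome either way.
Count: 1.

1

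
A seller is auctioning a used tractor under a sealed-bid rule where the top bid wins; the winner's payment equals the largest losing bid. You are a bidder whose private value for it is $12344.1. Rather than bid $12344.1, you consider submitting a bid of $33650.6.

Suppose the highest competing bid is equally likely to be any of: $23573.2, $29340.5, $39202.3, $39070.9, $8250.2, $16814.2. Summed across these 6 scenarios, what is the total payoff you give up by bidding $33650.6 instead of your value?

The deviation costs you only when the competing bid falls strictly between $12344.1 and $33650.6; elsewhere both bids give the same outcome.
$23573.2: truthful payoff $0, deviation payoff −$11229.1 → loss $11229.1.
$29340.5: truthful payoff $0, deviation payoff −$16996.4 → loss $16996.4.
$39202.3: outcomes coincide → loss $0.
$39070.9: outcomes coincide → loss $0.
$8250.2: outcomes coincide → loss $0.
$16814.2: truthful payoff $0, deviation payoff −$4470.1 → loss $4470.1.
Total loss = $11229.1 + $16996.4 + $4470.1 = $32695.6.
In a second-price auction your bid sets only whether you win, not what you pay, so bidding your true value is weakly dominant.

$32695.6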